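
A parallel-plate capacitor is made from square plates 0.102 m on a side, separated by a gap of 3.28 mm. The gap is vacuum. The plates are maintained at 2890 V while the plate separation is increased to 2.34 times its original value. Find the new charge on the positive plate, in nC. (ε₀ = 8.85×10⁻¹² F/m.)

34.7 nC

A = (0.102 m)² = 1.04×10⁻² m².
Initially C₁ = ε₀A/d = 8.85×10⁻¹² × 1.04×10⁻² / 3.28×10⁻³ = 2.81×10⁻¹¹ F.
Q₁ = 8.11×10⁻⁸ C.
Battery connected ⇒ V is held fixed. C₂ = 0.427 C₁ and Q = CV, so Q₂/Q₁ = C₂/C₁ = 0.427.
Q₂ = 0.427 × 8.11×10⁻⁸ = 3.47×10⁻⁸ C.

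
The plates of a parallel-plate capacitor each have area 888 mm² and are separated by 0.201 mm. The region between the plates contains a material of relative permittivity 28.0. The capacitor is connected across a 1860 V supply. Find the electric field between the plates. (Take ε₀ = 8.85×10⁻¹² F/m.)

9.25 MV/m

E = V/d = 1860 / 2.01×10⁻⁴ = 9.25×10⁶ V/m.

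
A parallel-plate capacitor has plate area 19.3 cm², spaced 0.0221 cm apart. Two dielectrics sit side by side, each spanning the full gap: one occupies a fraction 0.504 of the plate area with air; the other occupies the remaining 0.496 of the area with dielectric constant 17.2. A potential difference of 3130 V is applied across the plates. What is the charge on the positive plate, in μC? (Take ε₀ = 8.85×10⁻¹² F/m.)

A = 19.3 cm² = 1.93×10⁻³ m².
Side-by-side slabs ⇒ two capacitors in parallel, each spanning the full gap.
C₁ = κ₁ε₀A₁/d = 1.00 × 8.85×10⁻¹² × 9.73×10⁻⁴ / 2.21×10⁻⁴ = 3.90×10⁻¹¹ F.
C₂ = κ₂ε₀A₂/d = 17.2 × 8.85×10⁻¹² × 9.57×10⁻⁴ / 2.21×10⁻⁴ = 6.59×10⁻¹⁰ F.
C = C₁ + C₂ = 6.98×10⁻¹⁰ F.
Q = CV = 6.98×10⁻¹⁰ × 3130 = 2.19×10⁻⁶ C.

2.19 μC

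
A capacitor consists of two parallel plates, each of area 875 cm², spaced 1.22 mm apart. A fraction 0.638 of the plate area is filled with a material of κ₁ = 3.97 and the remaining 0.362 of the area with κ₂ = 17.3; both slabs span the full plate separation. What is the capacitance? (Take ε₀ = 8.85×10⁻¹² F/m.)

C ≈ 5.58 nF

A = 875 cm² = 8.75×10⁻² m².
Side-by-side slabs ⇒ two capacitors in parallel, each spanning the full gap.
C₁ = κ₁ε₀A₁/d = 3.97 × 8.85×10⁻¹² × 5.58×10⁻² / 1.22×10⁻³ = 1.61×10⁻⁹ F.
C₂ = κ₂ε₀A₂/d = 17.3 × 8.85×10⁻¹² × 3.17×10⁻² / 1.22×10⁻³ = 3.98×10⁻⁹ F.
C = C₁ + C₂ = 5.58×10⁻⁹ F.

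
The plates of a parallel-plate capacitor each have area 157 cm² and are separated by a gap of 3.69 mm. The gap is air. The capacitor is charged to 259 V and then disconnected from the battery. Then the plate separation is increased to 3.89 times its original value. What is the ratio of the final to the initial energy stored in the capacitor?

U₂/U₁ ≈ 3.89

Isolated ⇒ Q is held fixed.
C₂ = 0.257 C₁ and U = Q²/(2C), so U₂/U₁ = C₁/C₂ = 3.89.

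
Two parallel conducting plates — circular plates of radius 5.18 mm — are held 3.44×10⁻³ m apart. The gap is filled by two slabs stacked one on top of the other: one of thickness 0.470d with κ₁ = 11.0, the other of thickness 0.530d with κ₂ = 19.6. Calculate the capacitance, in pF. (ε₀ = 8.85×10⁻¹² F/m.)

3.11 pF

A = π(5.18 mm)² = 8.43×10⁻⁵ m².
Stacked slabs ⇒ two capacitors in series, each with the full plate area.
C₁ = κ₁ε₀A/d₁ = 11.0 × 8.85×10⁻¹² × 8.43×10⁻⁵ / 1.62×10⁻³ = 5.08×10⁻¹² F.
C₂ = κ₂ε₀A/d₂ = 19.6 × 8.85×10⁻¹² × 8.43×10⁻⁵ / 1.82×10⁻³ = 8.02×10⁻¹² F.
C = (1/C₁ + 1/C₂)⁻¹ = 3.11×10⁻¹² F.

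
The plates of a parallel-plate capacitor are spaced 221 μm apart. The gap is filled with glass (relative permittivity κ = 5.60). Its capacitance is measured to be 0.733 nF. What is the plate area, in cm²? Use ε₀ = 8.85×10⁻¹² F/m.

32.7 cm²

A = Cd/(κε₀) = 7.33×10⁻¹⁰ × 2.21×10⁻⁴ / (5.60 × 8.85×10⁻¹²) = 3.27×10⁻³ m².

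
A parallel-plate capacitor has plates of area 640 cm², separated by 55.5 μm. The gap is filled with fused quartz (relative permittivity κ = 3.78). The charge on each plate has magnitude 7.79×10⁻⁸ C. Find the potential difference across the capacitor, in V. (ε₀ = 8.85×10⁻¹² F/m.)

2.02 V

A = 640 cm² = 6.40×10⁻² m².
C = κε₀A/d = 3.78 × 8.85×10⁻¹² × 6.40×10⁻² / 5.55×10⁻⁵ = 3.86×10⁻⁸ F.
V = Q/C = 7.79×10⁻⁸ / 3.86×10⁻⁸ = 2.02 V.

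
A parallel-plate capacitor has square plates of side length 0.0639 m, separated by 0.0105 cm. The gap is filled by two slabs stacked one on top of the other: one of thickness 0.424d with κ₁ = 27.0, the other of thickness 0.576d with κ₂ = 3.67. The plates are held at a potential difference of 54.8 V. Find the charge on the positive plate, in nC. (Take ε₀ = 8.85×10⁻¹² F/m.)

Q ≈ 109 nC

A = (0.0639 m)² = 4.08×10⁻³ m².
Stacked slabs ⇒ two capacitors in series, each with the full plate area.
C₁ = κ₁ε₀A/d₁ = 27.0 × 8.85×10⁻¹² × 4.08×10⁻³ / 4.45×10⁻⁵ = 2.19×10⁻⁸ F.
C₂ = κ₂ε₀A/d₂ = 3.67 × 8.85×10⁻¹² × 4.08×10⁻³ / 6.05×10⁻⁵ = 2.19×10⁻⁹ F.
C = (1/C₁ + 1/C₂)⁻¹ = 1.99×10⁻⁹ F.
Q = CV = 1.99×10⁻⁹ × 54.8 = 1.09×10⁻⁷ C.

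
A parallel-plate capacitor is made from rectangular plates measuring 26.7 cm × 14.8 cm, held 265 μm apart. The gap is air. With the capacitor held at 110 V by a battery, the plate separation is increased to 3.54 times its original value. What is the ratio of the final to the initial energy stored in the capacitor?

U₂/U₁ ≈ 0.282

Battery connected ⇒ V is held fixed.
C₂ = 0.282 C₁ and U = ½CV², so U₂/U₁ = C₂/C₁ = 0.282.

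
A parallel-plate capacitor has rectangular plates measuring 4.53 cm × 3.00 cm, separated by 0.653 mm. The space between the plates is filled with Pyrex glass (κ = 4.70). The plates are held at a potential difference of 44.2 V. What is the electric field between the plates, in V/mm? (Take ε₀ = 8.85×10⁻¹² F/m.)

E ≈ 67.7 V/mm

E = V/d = 44.2 / 6.53×10⁻⁴ = 6.77×10⁴ V/m.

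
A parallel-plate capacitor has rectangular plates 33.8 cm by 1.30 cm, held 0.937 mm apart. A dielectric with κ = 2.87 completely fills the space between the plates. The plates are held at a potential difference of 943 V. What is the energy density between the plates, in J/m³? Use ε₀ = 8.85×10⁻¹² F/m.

u ≈ 12.9 J/m³

E = V/d = 943 / 9.37×10⁻⁴ = 1.01×10⁶ V/m.
u = ½κε₀E² = ½ × 2.87 × 8.85×10⁻¹² × (1.01×10⁶)² = 12.9 J/m³.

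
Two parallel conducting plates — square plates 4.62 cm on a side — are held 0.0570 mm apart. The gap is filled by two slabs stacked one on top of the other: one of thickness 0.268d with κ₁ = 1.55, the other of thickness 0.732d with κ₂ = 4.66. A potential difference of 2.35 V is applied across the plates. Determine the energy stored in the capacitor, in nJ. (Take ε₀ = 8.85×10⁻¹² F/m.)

A = (4.62 cm)² = 2.13×10⁻³ m².
Stacked slabs ⇒ two capacitors in series, each with the full plate area.
C₁ = κ₁ε₀A/d₁ = 1.55 × 8.85×10⁻¹² × 2.13×10⁻³ / 1.53×10⁻⁵ = 1.92×10⁻⁹ F.
C₂ = κ₂ε₀A/d₂ = 4.66 × 8.85×10⁻¹² × 2.13×10⁻³ / 4.17×10⁻⁵ = 2.11×10⁻⁹ F.
C = (1/C₁ + 1/C₂)⁻¹ = 1.00×10⁻⁹ F.
U = ½CV² = ½ × 1.00×10⁻⁹ × (2.35)² = 2.77×10⁻⁹ J.

U ≈ 2.77 nJ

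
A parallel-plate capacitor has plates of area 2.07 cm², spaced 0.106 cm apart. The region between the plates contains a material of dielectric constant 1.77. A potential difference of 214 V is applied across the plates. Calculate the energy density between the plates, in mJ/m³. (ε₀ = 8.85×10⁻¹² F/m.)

E = V/d = 214 / 1.06×10⁻³ = 2.02×10⁵ V/m.
u = ½κε₀E² = ½ × 1.77 × 8.85×10⁻¹² × (2.02×10⁵)² = 0.319 J/m³.

319 mJ/m³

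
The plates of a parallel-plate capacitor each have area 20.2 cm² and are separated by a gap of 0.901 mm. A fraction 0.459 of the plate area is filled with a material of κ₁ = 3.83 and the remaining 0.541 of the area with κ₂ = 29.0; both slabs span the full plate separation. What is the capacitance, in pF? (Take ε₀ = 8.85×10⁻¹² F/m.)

C ≈ 346 pF

A = 20.2 cm² = 2.02×10⁻³ m².
Side-by-side slabs ⇒ two capacitors in parallel, each spanning the full gap.
C₁ = κ₁ε₀A₁/d = 3.83 × 8.85×10⁻¹² × 9.27×10⁻⁴ / 9.01×10⁻⁴ = 3.49×10⁻¹¹ F.
C₂ = κ₂ε₀A₂/d = 29.0 × 8.85×10⁻¹² × 1.09×10⁻³ / 9.01×10⁻⁴ = 3.11×10⁻¹⁰ F.
C = C₁ + C₂ = 3.46×10⁻¹⁰ F.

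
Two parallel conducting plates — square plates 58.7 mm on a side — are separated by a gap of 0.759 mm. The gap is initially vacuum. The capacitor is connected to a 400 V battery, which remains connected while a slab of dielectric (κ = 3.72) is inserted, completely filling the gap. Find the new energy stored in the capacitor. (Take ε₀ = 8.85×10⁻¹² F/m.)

U ≈ 12.0 μJ

A = (58.7 mm)² = 3.45×10⁻³ m².
Initially C₁ = ε₀A/d = 8.85×10⁻¹² × 3.45×10⁻³ / 7.59×10⁻⁴ = 4.02×10⁻¹¹ F.
U₁ = 3.21×10⁻⁶ J.
Battery connected ⇒ V is held fixed. C₂ = 3.72 C₁ and U = ½CV², so U₂/U₁ = C₂/C₁ = 3.72.
U₂ = 3.72 × 3.21×10⁻⁶ = 1.20×10⁻⁵ J.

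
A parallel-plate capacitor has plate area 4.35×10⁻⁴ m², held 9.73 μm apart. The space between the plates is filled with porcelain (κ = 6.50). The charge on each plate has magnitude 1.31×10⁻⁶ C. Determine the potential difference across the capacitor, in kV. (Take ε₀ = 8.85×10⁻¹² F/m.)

0.509 kV

C = κε₀A/d = 6.50 × 8.85×10⁻¹² × 4.35×10⁻⁴ / 9.73×10⁻⁶ = 2.57×10⁻⁹ F.
V = Q/C = 1.31×10⁻⁶ / 2.57×10⁻⁹ = 5.09×10² V.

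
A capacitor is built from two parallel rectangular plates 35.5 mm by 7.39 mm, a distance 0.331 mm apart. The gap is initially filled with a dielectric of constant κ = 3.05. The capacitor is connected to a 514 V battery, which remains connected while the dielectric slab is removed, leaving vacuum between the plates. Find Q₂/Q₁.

Battery connected ⇒ V is held fixed.
C₂ = 0.328 C₁ and Q = CV, so Q₂/Q₁ = C₂/C₁ = 0.328.

Q₂/Q₁ ≈ 0.328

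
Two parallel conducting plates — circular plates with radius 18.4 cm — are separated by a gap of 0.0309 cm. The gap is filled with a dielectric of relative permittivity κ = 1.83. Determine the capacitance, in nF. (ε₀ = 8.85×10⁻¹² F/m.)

A = π(18.4 cm)² = 0.106 m².
C = κε₀A/d = 1.83 × 8.85×10⁻¹² × 0.106 / 3.09×10⁻⁴ = 5.57×10⁻⁹ F.

C ≈ 5.57 nF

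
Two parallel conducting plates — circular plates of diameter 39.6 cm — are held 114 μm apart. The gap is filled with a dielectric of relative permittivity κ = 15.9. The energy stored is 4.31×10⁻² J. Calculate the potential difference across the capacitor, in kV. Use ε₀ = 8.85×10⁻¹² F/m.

0.753 kV

A = π(39.6/2 cm)² = 0.123 m².
C = κε₀A/d = 15.9 × 8.85×10⁻¹² × 0.123 / 1.14×10⁻⁴ = 1.52×10⁻⁷ F.
V = √(2U/C) = √(2 × 4.31×10⁻² / 1.52×10⁻⁷) = 7.53×10² V.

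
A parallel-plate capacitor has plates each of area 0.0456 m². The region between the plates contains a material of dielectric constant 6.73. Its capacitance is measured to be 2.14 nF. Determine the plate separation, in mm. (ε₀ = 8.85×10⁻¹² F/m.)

1.27 mm

d = κε₀A/C = 6.73 × 8.85×10⁻¹² × 4.56×10⁻² / 2.14×10⁻⁹ = 1.27×10⁻³ m.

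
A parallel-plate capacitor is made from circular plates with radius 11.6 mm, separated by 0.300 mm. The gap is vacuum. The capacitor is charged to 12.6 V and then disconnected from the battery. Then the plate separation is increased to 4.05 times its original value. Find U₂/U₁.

U₂/U₁ ≈ 4.05

Isolated ⇒ Q is held fixed.
C₂ = 0.247 C₁ and U = Q²/(2C), so U₂/U₁ = C₁/C₂ = 4.05.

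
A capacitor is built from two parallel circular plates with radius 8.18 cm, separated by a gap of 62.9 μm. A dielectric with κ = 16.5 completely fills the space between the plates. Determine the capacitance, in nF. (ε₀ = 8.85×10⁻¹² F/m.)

A = π(8.18 cm)² = 2.10×10⁻² m².
C = κε₀A/d = 16.5 × 8.85×10⁻¹² × 2.10×10⁻² / 6.29×10⁻⁵ = 4.88×10⁻⁸ F.

C ≈ 48.8 nF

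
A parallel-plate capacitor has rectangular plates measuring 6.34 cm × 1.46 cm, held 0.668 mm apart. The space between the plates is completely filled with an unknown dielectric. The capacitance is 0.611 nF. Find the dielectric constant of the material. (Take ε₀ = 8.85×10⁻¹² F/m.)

A = 6.34 × 1.46 cm² = 9.26×10⁻⁴ m².
κ = Cd/(ε₀A) = 6.11×10⁻¹⁰ × 6.68×10⁻⁴ / (8.85×10⁻¹² × 9.26×10⁻⁴) = 49.8.

κ ≈ 49.8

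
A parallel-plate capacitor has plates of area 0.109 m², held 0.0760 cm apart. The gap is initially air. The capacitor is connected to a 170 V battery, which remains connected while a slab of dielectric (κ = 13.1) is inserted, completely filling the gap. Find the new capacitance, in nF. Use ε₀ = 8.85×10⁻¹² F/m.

Initially C₁ = ε₀A/d = 8.85×10⁻¹² × 0.109 / 7.60×10⁻⁴ = 1.27×10⁻⁹ F.
C = κε₀A/d scales with κ, so C₂/C₁ = κ = 13.1.
C₂ = 13.1 × 1.27×10⁻⁹ = 1.66×10⁻⁸ F.

C ≈ 16.6 nF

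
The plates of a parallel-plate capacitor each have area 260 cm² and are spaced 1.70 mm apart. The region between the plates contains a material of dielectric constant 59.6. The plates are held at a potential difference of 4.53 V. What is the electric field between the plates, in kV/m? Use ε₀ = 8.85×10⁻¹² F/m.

2.66 kV/m

E = V/d = 4.53 / 1.70×10⁻³ = 2.66×10³ V/m.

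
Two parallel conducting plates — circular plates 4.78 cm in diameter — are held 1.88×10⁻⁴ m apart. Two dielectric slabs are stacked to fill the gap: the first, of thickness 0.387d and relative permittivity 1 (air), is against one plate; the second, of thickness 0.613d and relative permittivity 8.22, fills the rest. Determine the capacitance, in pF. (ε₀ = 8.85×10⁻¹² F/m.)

A = π(4.78/2 cm)² = 1.79×10⁻³ m².
Stacked slabs ⇒ two capacitors in series, each with the full plate area.
C₁ = κ₁ε₀A/d₁ = 1.00 × 8.85×10⁻¹² × 1.79×10⁻³ / 7.28×10⁻⁵ = 2.18×10⁻¹⁰ F.
C₂ = κ₂ε₀A/d₂ = 8.22 × 8.85×10⁻¹² × 1.79×10⁻³ / 1.15×10⁻⁴ = 1.13×10⁻⁹ F.
C = (1/C₁ + 1/C₂)⁻¹ = 1.83×10⁻¹⁰ F.

183 pF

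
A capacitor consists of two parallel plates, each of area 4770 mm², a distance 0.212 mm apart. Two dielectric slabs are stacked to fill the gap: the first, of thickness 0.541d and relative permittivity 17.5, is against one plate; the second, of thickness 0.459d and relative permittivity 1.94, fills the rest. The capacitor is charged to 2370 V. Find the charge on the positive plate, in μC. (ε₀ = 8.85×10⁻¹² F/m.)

A = 4770 mm² = 4.77×10⁻³ m².
Stacked slabs ⇒ two capacitors in series, each with the full plate area.
C₁ = κ₁ε₀A/d₁ = 17.5 × 8.85×10⁻¹² × 4.77×10⁻³ / 1.15×10⁻⁴ = 6.44×10⁻⁹ F.
C₂ = κ₂ε₀A/d₂ = 1.94 × 8.85×10⁻¹² × 4.77×10⁻³ / 9.73×10⁻⁵ = 8.42×10⁻¹⁰ F.
C = (1/C₁ + 1/C₂)⁻¹ = 7.44×10⁻¹⁰ F.
Q = CV = 7.44×10⁻¹⁰ × 2370 = 1.76×10⁻⁶ C.

1.76 μC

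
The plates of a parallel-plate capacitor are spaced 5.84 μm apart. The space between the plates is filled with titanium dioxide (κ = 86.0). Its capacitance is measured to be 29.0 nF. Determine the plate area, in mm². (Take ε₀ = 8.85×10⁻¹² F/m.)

A = Cd/(κε₀) = 2.90×10⁻⁸ × 5.84×10⁻⁶ / (86.0 × 8.85×10⁻¹²) = 2.23×10⁻⁴ m².

A ≈ 223 mm²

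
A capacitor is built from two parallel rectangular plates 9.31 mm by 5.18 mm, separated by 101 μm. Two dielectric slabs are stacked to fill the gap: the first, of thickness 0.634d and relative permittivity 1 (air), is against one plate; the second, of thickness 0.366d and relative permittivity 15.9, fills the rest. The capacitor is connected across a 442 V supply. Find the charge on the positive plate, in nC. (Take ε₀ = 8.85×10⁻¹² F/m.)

2.84 nC

A = 9.31 × 5.18 mm² = 4.82×10⁻⁵ m².
Stacked slabs ⇒ two capacitors in series, each with the full plate area.
C₁ = κ₁ε₀A/d₁ = 1.00 × 8.85×10⁻¹² × 4.82×10⁻⁵ / 6.40×10⁻⁵ = 6.67×10⁻¹² F.
C₂ = κ₂ε₀A/d₂ = 15.9 × 8.85×10⁻¹² × 4.82×10⁻⁵ / 3.70×10⁻⁵ = 1.84×10⁻¹⁰ F.
C = (1/C₁ + 1/C₂)⁻¹ = 6.43×10⁻¹² F.
Q = CV = 6.43×10⁻¹² × 442 = 2.84×10⁻⁹ C.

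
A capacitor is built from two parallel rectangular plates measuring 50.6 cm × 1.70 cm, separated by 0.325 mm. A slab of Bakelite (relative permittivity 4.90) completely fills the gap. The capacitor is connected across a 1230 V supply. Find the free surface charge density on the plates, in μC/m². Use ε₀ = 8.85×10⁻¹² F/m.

A = 50.6 × 1.70 cm² = 8.60×10⁻³ m².
C = κε₀A/d = 4.90 × 8.85×10⁻¹² × 8.60×10⁻³ / 3.25×10⁻⁴ = 1.15×10⁻⁹ F.
σ = Q/A = CV/A = 1.15×10⁻⁹ × 1230 / 8.60×10⁻³ = 1.64×10⁻⁴ C/m².

σ ≈ 164 μC/m²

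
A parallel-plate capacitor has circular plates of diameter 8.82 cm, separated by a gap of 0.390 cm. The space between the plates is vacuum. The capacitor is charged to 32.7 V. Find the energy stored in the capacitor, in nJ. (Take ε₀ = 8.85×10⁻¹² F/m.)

7.41 nJ

A = π(8.82/2 cm)² = 6.11×10⁻³ m².
C = ε₀A/d = 8.85×10⁻¹² × 6.11×10⁻³ / 3.90×10⁻³ = 1.39×10⁻¹¹ F.
U = ½CV² = ½ × 1.39×10⁻¹¹ × (32.7)² = 7.41×10⁻⁹ J.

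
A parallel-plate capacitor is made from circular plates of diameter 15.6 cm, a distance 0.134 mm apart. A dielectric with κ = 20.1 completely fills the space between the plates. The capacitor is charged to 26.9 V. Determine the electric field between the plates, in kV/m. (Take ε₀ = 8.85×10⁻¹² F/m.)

E = V/d = 26.9 / 1.34×10⁻⁴ = 2.01×10⁵ V/m.

E ≈ 201 kV/m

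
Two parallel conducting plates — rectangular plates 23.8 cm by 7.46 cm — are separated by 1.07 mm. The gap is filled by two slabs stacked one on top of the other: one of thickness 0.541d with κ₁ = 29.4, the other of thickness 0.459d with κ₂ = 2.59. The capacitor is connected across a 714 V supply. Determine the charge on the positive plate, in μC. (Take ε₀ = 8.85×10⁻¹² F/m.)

Q ≈ 0.536 μC

A = 23.8 × 7.46 cm² = 1.78×10⁻² m².
Stacked slabs ⇒ two capacitors in series, each with the full plate area.
C₁ = κ₁ε₀A/d₁ = 29.4 × 8.85×10⁻¹² × 1.78×10⁻² / 5.79×10⁻⁴ = 7.98×10⁻⁹ F.
C₂ = κ₂ε₀A/d₂ = 2.59 × 8.85×10⁻¹² × 1.78×10⁻² / 4.91×10⁻⁴ = 8.29×10⁻¹⁰ F.
C = (1/C₁ + 1/C₂)⁻¹ = 7.51×10⁻¹⁰ F.
Q = CV = 7.51×10⁻¹⁰ × 714 = 5.36×10⁻⁷ C.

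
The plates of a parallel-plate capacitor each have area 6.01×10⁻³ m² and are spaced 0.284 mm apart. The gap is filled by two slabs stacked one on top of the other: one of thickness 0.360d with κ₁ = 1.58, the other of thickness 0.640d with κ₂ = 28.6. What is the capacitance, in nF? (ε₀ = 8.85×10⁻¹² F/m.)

C ≈ 0.748 nF

Stacked slabs ⇒ two capacitors in series, each with the full plate area.
C₁ = κ₁ε₀A/d₁ = 1.58 × 8.85×10⁻¹² × 6.01×10⁻³ / 1.02×10⁻⁴ = 8.22×10⁻¹⁰ F.
C₂ = κ₂ε₀A/d₂ = 28.6 × 8.85×10⁻¹² × 6.01×10⁻³ / 1.82×10⁻⁴ = 8.37×10⁻⁹ F.
C = (1/C₁ + 1/C₂)⁻¹ = 7.48×10⁻¹⁰ F.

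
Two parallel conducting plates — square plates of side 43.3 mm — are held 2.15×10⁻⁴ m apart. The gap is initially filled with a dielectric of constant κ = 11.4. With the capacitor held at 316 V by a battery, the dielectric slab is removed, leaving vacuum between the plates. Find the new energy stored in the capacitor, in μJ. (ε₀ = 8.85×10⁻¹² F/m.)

U ≈ 3.85 μJ

A = (43.3 mm)² = 1.87×10⁻³ m².
Initially C₁ = κε₀A/d = 11.4 × 8.85×10⁻¹² × 1.87×10⁻³ / 2.15×10⁻⁴ = 8.80×10⁻¹⁰ F.
U₁ = 4.39×10⁻⁵ J.
Battery connected ⇒ V is held fixed. C₂ = 0.0877 C₁ and U = ½CV², so U₂/U₁ = C₂/C₁ = 0.0877.
U₂ = 0.0877 × 4.39×10⁻⁵ = 3.85×10⁻⁶ J.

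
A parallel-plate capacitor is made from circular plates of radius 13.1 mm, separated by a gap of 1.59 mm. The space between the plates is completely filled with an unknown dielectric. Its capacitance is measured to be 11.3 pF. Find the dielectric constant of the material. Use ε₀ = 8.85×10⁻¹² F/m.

A = π(13.1 mm)² = 5.39×10⁻⁴ m².
κ = Cd/(ε₀A) = 1.13×10⁻¹¹ × 1.59×10⁻³ / (8.85×10⁻¹² × 5.39×10⁻⁴) = 3.77.

κ ≈ 3.77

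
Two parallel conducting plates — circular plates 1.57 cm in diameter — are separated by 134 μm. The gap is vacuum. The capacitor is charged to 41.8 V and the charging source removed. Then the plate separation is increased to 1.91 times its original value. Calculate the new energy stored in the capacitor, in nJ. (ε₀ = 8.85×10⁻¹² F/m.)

A = π(1.57/2 cm)² = 1.94×10⁻⁴ m².
Initially C₁ = ε₀A/d = 8.85×10⁻¹² × 1.94×10⁻⁴ / 1.34×10⁻⁴ = 1.28×10⁻¹¹ F.
U₁ = 1.12×10⁻⁸ J.
Isolated ⇒ Q is held fixed. C₂ = 0.524 C₁ and U = Q²/(2C), so U₂/U₁ = C₁/C₂ = 1.91.
U₂ = 1.91 × 1.12×10⁻⁸ = 2.13×10⁻⁸ J.

21.3 nJ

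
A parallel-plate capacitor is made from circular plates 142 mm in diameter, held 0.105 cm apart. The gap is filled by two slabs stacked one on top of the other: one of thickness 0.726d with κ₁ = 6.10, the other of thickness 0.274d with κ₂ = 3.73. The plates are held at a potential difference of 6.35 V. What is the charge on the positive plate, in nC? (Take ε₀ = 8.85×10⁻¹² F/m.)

A = π(142/2 mm)² = 1.58×10⁻² m².
Stacked slabs ⇒ two capacitors in series, each with the full plate area.
C₁ = κ₁ε₀A/d₁ = 6.10 × 8.85×10⁻¹² × 1.58×10⁻² / 7.62×10⁻⁴ = 1.12×10⁻⁹ F.
C₂ = κ₂ε₀A/d₂ = 3.73 × 8.85×10⁻¹² × 1.58×10⁻² / 2.88×10⁻⁴ = 1.82×10⁻⁹ F.
C = (1/C₁ + 1/C₂)⁻¹ = 6.94×10⁻¹⁰ F.
Q = CV = 6.94×10⁻¹⁰ × 6.35 = 4.40×10⁻⁹ C.

Q ≈ 4.40 nC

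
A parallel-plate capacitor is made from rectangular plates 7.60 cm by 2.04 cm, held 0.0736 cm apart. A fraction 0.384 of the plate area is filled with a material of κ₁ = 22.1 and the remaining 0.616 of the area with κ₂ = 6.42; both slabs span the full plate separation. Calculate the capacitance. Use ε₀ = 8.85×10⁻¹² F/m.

C ≈ 232 pF

A = 7.60 × 2.04 cm² = 1.55×10⁻³ m².
Side-by-side slabs ⇒ two capacitors in parallel, each spanning the full gap.
C₁ = κ₁ε₀A₁/d = 22.1 × 8.85×10⁻¹² × 5.95×10⁻⁴ / 7.36×10⁻⁴ = 1.58×10⁻¹⁰ F.
C₂ = κ₂ε₀A₂/d = 6.42 × 8.85×10⁻¹² × 9.55×10⁻⁴ / 7.36×10⁻⁴ = 7.37×10⁻¹¹ F.
C = C₁ + C₂ = 2.32×10⁻¹⁰ F.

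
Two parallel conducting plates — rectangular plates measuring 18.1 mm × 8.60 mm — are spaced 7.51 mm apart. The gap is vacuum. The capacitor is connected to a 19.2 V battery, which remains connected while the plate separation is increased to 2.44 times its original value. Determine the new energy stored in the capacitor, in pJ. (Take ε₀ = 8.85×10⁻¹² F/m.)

A = 18.1 × 8.60 mm² = 1.56×10⁻⁴ m².
Initially C₁ = ε₀A/d = 8.85×10⁻¹² × 1.56×10⁻⁴ / 7.51×10⁻³ = 1.83×10⁻¹³ F.
U₁ = 3.38×10⁻¹¹ J.
Battery connected ⇒ V is held fixed. C₂ = 0.410 C₁ and U = ½CV², so U₂/U₁ = C₂/C₁ = 0.410.
U₂ = 0.410 × 3.38×10⁻¹¹ = 1.39×10⁻¹¹ J.

U ≈ 13.9 pJ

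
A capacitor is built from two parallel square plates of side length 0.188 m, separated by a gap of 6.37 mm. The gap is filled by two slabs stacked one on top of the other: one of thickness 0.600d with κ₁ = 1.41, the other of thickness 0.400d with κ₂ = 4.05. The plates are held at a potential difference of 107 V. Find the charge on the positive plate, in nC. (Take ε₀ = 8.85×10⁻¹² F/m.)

10.0 nC

A = (0.188 m)² = 3.53×10⁻² m².
Stacked slabs ⇒ two capacitors in series, each with the full plate area.
C₁ = κ₁ε₀A/d₁ = 1.41 × 8.85×10⁻¹² × 3.53×10⁻² / 3.82×10⁻³ = 1.15×10⁻¹⁰ F.
C₂ = κ₂ε₀A/d₂ = 4.05 × 8.85×10⁻¹² × 3.53×10⁻² / 2.55×10⁻³ = 4.97×10⁻¹⁰ F.
C = (1/C₁ + 1/C₂)⁻¹ = 9.37×10⁻¹¹ F.
Q = CV = 9.37×10⁻¹¹ × 107 = 1.00×10⁻⁸ C.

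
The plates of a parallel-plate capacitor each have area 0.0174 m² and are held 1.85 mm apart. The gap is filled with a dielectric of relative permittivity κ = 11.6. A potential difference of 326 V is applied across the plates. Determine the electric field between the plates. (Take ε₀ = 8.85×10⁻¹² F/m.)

E ≈ 176 V/mm

E = V/d = 326 / 1.85×10⁻³ = 1.76×10⁵ V/m.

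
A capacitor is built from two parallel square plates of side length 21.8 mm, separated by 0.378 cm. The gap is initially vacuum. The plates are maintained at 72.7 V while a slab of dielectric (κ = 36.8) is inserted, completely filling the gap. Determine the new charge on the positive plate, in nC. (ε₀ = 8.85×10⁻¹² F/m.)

A = (21.8 mm)² = 4.75×10⁻⁴ m².
Initially C₁ = ε₀A/d = 8.85×10⁻¹² × 4.75×10⁻⁴ / 3.78×10⁻³ = 1.11×10⁻¹² F.
Q₁ = 8.09×10⁻¹¹ C.
Battery connected ⇒ V is held fixed. C₂ = 36.8 C₁ and Q = CV, so Q₂/Q₁ = C₂/C₁ = 36.8.
Q₂ = 36.8 × 8.09×10⁻¹¹ = 2.98×10⁻⁹ C.

Q ≈ 2.98 nC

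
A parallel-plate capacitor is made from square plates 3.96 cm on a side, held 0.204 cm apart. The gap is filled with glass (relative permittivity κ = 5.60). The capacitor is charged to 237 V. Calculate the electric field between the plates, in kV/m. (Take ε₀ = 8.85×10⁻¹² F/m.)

E ≈ 116 kV/m

E = V/d = 237 / 2.04×10⁻³ = 1.16×10⁵ V/m.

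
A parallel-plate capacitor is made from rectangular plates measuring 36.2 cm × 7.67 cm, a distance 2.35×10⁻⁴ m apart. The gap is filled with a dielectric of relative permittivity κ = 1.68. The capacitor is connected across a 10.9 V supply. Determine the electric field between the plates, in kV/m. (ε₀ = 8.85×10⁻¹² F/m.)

E = V/d = 10.9 / 2.35×10⁻⁴ = 4.64×10⁴ V/m.

E ≈ 46.4 kV/m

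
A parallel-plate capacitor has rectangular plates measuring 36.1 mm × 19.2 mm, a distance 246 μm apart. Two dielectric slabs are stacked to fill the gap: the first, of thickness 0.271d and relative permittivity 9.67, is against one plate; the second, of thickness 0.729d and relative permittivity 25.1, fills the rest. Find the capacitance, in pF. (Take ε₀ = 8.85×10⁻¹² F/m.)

A = 36.1 × 19.2 mm² = 6.93×10⁻⁴ m².
Stacked slabs ⇒ two capacitors in series, each with the full plate area.
C₁ = κ₁ε₀A/d₁ = 9.67 × 8.85×10⁻¹² × 6.93×10⁻⁴ / 6.67×10⁻⁵ = 8.90×10⁻¹⁰ F.
C₂ = κ₂ε₀A/d₂ = 25.1 × 8.85×10⁻¹² × 6.93×10⁻⁴ / 1.79×10⁻⁴ = 8.59×10⁻¹⁰ F.
C = (1/C₁ + 1/C₂)⁻¹ = 4.37×10⁻¹⁰ F.

437 pF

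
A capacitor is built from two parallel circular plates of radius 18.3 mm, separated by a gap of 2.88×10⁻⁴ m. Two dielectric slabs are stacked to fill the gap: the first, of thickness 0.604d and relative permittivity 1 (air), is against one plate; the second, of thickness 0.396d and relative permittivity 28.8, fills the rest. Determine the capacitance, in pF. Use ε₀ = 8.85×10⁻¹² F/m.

C ≈ 52.3 pF

A = π(18.3 mm)² = 1.05×10⁻³ m².
Stacked slabs ⇒ two capacitors in series, each with the full plate area.
C₁ = κ₁ε₀A/d₁ = 1.00 × 8.85×10⁻¹² × 1.05×10⁻³ / 1.74×10⁻⁴ = 5.35×10⁻¹¹ F.
C₂ = κ₂ε₀A/d₂ = 28.8 × 8.85×10⁻¹² × 1.05×10⁻³ / 1.14×10⁻⁴ = 2.35×10⁻⁹ F.
C = (1/C₁ + 1/C₂)⁻¹ = 5.23×10⁻¹¹ F.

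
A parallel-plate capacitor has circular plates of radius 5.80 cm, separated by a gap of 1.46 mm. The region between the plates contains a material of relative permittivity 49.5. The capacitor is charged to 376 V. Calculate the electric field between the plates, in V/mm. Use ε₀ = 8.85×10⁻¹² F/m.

E ≈ 258 V/mm

E = V/d = 376 / 1.46×10⁻³ = 2.58×10⁵ V/m.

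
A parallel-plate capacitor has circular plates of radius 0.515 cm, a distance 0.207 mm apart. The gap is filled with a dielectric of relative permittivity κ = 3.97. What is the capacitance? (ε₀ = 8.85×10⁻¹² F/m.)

A = π(0.515 cm)² = 8.33×10⁻⁵ m².
C = κε₀A/d = 3.97 × 8.85×10⁻¹² × 8.33×10⁻⁵ / 2.07×10⁻⁴ = 1.41×10⁻¹¹ F.

14.1 pF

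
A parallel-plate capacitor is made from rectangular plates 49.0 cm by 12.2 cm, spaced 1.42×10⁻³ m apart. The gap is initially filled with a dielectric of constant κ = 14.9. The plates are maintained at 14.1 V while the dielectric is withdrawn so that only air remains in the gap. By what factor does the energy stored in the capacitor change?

U₂/U₁ ≈ 0.0671

Battery connected ⇒ V is held fixed.
C₂ = 0.0671 C₁ and U = ½CV², so U₂/U₁ = C₂/C₁ = 0.0671.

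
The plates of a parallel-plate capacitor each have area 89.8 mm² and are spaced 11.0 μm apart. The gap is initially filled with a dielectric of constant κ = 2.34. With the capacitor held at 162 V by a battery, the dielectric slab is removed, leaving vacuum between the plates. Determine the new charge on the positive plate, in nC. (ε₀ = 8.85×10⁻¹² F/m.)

A = 89.8 mm² = 8.98×10⁻⁵ m².
Initially C₁ = κε₀A/d = 2.34 × 8.85×10⁻¹² × 8.98×10⁻⁵ / 1.10×10⁻⁵ = 1.69×10⁻¹⁰ F.
Q₁ = 2.74×10⁻⁸ C.
Battery connected ⇒ V is held fixed. C₂ = 0.427 C₁ and Q = CV, so Q₂/Q₁ = C₂/C₁ = 0.427.
Q₂ = 0.427 × 2.74×10⁻⁸ = 1.17×10⁻⁸ C.

11.7 nC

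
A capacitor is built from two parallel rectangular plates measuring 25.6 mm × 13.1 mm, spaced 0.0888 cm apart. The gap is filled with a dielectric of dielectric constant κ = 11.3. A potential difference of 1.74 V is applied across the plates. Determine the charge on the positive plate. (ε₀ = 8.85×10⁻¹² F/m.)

A = 25.6 × 13.1 mm² = 3.35×10⁻⁴ m².
C = κε₀A/d = 11.3 × 8.85×10⁻¹² × 3.35×10⁻⁴ / 8.88×10⁻⁴ = 3.78×10⁻¹¹ F.
Q = CV = 3.78×10⁻¹¹ × 1.74 = 6.57×10⁻¹¹ C.

Q ≈ 65.7 pC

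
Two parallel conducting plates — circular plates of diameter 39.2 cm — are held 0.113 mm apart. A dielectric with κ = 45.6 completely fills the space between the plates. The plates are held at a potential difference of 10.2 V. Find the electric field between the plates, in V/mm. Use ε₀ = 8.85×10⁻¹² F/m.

90.3 V/mm

E = V/d = 10.2 / 1.13×10⁻⁴ = 9.03×10⁴ V/m.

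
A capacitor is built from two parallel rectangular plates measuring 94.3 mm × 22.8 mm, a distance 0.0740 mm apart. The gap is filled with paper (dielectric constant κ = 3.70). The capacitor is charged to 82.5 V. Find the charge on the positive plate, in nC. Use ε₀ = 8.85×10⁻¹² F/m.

78.5 nC

A = 94.3 × 22.8 mm² = 2.15×10⁻³ m².
C = κε₀A/d = 3.70 × 8.85×10⁻¹² × 2.15×10⁻³ / 7.40×10⁻⁵ = 9.51×10⁻¹⁰ F.
Q = CV = 9.51×10⁻¹⁰ × 82.5 = 7.85×10⁻⁸ C.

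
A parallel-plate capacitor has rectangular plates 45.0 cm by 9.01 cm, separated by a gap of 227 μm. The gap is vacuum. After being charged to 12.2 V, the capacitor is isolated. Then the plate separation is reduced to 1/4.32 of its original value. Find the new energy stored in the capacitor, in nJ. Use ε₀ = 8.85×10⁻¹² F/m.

U ≈ 27.2 nJ

A = 45.0 × 9.01 cm² = 4.05×10⁻² m².
Initially C₁ = ε₀A/d = 8.85×10⁻¹² × 4.05×10⁻² / 2.27×10⁻⁴ = 1.58×10⁻⁹ F.
U₁ = 1.18×10⁻⁷ J.
Isolated ⇒ Q is held fixed. C₂ = 4.32 C₁ and U = Q²/(2C), so U₂/U₁ = C₁/C₂ = 0.231.
U₂ = 0.231 × 1.18×10⁻⁷ = 2.72×10⁻⁸ J.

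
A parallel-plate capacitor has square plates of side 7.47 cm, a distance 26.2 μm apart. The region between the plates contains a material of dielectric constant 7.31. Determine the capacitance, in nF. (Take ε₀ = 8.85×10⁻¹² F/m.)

A = (7.47 cm)² = 5.58×10⁻³ m².
C = κε₀A/d = 7.31 × 8.85×10⁻¹² × 5.58×10⁻³ / 2.62×10⁻⁵ = 1.38×10⁻⁸ F.

C ≈ 13.8 nF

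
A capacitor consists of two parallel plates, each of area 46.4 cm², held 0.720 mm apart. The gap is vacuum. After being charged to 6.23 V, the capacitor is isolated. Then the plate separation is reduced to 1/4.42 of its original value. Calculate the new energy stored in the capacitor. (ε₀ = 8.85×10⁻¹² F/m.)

U ≈ 250 pJ

A = 46.4 cm² = 4.64×10⁻³ m².
Initially C₁ = ε₀A/d = 8.85×10⁻¹² × 4.64×10⁻³ / 7.20×10⁻⁴ = 5.70×10⁻¹¹ F.
U₁ = 1.11×10⁻⁹ J.
Isolated ⇒ Q is held fixed. C₂ = 4.42 C₁ and U = Q²/(2C), so U₂/U₁ = C₁/C₂ = 0.226.
U₂ = 0.226 × 1.11×10⁻⁹ = 2.50×10⁻¹⁰ J.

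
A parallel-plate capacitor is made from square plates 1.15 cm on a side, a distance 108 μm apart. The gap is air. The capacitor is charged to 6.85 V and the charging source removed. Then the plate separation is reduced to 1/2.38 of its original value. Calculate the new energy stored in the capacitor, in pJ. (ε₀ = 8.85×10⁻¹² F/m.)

107 pJ

A = (1.15 cm)² = 1.32×10⁻⁴ m².
Initially C₁ = ε₀A/d = 8.85×10⁻¹² × 1.32×10⁻⁴ / 1.08×10⁻⁴ = 1.08×10⁻¹¹ F.
U₁ = 2.54×10⁻¹⁰ J.
Isolated ⇒ Q is held fixed. C₂ = 2.38 C₁ and U = Q²/(2C), so U₂/U₁ = C₁/C₂ = 0.420.
U₂ = 0.420 × 2.54×10⁻¹⁰ = 1.07×10⁻¹⁰ J.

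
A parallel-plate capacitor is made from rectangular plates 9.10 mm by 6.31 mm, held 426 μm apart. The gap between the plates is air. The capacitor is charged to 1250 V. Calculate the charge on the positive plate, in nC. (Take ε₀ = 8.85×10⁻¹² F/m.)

1.49 nC

A = 9.10 × 6.31 mm² = 5.74×10⁻⁵ m².
C = ε₀A/d = 8.85×10⁻¹² × 5.74×10⁻⁵ / 4.26×10⁻⁴ = 1.19×10⁻¹² F.
Q = CV = 1.19×10⁻¹² × 1250 = 1.49×10⁻⁹ C.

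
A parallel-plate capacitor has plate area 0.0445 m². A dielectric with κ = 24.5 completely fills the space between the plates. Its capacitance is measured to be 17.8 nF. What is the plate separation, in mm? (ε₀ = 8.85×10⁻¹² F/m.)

d ≈ 0.542 mm

d = κε₀A/C = 24.5 × 8.85×10⁻¹² × 4.45×10⁻² / 1.78×10⁻⁸ = 5.42×10⁻⁴ m.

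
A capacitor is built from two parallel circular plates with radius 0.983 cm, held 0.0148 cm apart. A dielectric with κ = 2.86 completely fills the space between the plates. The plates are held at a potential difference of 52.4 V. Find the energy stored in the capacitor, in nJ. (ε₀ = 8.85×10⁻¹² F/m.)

A = π(0.983 cm)² = 3.04×10⁻⁴ m².
C = κε₀A/d = 2.86 × 8.85×10⁻¹² × 3.04×10⁻⁴ / 1.48×10⁻⁴ = 5.19×10⁻¹¹ F.
U = ½CV² = ½ × 5.19×10⁻¹¹ × (52.4)² = 7.13×10⁻⁸ J.

U ≈ 71.3 nJ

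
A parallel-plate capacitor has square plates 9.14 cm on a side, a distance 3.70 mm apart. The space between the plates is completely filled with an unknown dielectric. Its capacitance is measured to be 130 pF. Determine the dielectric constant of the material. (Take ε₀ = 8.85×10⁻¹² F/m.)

A = (9.14 cm)² = 8.35×10⁻³ m².
κ = Cd/(ε₀A) = 1.30×10⁻¹⁰ × 3.70×10⁻³ / (8.85×10⁻¹² × 8.35×10⁻³) = 6.51.

κ ≈ 6.51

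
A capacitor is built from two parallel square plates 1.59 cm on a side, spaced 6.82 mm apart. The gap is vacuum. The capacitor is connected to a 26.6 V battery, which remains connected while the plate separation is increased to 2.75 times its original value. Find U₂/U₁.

U₂/U₁ ≈ 0.364

Battery connected ⇒ V is held fixed.
C₂ = 0.364 C₁ and U = ½CV², so U₂/U₁ = C₂/C₁ = 0.364.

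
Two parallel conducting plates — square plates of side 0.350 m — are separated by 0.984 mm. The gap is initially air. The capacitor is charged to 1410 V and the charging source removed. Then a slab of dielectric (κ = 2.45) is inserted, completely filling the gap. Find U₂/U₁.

Isolated ⇒ Q is held fixed.
C₂ = 2.45 C₁ and U = Q²/(2C), so U₂/U₁ = C₁/C₂ = 0.408.

U₂/U₁ ≈ 0.408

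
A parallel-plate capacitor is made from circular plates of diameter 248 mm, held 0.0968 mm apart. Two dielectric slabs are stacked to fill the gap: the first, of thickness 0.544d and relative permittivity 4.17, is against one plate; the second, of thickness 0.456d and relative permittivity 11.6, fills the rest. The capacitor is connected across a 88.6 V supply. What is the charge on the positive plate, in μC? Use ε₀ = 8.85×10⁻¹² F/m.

A = π(248/2 mm)² = 4.83×10⁻² m².
Stacked slabs ⇒ two capacitors in series, each with the full plate area.
C₁ = κ₁ε₀A/d₁ = 4.17 × 8.85×10⁻¹² × 4.83×10⁻² / 5.27×10⁻⁵ = 3.39×10⁻⁸ F.
C₂ = κ₂ε₀A/d₂ = 11.6 × 8.85×10⁻¹² × 4.83×10⁻² / 4.41×10⁻⁵ = 1.12×10⁻⁷ F.
C = (1/C₁ + 1/C₂)⁻¹ = 2.60×10⁻⁸ F.
Q = CV = 2.60×10⁻⁸ × 88.6 = 2.30×10⁻⁶ C.

Q ≈ 2.30 μC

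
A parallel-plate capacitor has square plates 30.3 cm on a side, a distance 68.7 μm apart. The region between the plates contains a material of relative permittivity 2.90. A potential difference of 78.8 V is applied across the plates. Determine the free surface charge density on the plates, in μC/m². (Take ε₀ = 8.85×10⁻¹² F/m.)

29.4 μC/m²

A = (30.3 cm)² = 9.18×10⁻² m².
C = κε₀A/d = 2.90 × 8.85×10⁻¹² × 9.18×10⁻² / 6.87×10⁻⁵ = 3.43×10⁻⁸ F.
σ = Q/A = CV/A = 3.43×10⁻⁸ × 78.8 / 9.18×10⁻² = 2.94×10⁻⁵ C/m².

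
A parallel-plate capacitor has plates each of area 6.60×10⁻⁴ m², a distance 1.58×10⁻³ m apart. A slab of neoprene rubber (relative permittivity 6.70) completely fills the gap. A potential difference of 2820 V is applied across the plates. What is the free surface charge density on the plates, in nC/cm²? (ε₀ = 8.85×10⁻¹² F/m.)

10.6 nC/cm²

C = κε₀A/d = 6.70 × 8.85×10⁻¹² × 6.60×10⁻⁴ / 1.58×10⁻³ = 2.48×10⁻¹¹ F.
σ = Q/A = CV/A = 2.48×10⁻¹¹ × 2820 / 6.60×10⁻⁴ = 1.06×10⁻⁴ C/m².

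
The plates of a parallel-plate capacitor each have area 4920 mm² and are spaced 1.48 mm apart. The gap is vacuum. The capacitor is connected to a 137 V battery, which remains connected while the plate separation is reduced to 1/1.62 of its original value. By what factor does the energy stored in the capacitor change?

Battery connected ⇒ V is held fixed.
C₂ = 1.62 C₁ and U = ½CV², so U₂/U₁ = C₂/C₁ = 1.62.

U₂/U₁ ≈ 1.62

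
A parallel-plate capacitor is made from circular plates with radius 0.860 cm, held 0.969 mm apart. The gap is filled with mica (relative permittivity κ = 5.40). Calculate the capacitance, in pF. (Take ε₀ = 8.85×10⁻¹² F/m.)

A = π(0.860 cm)² = 2.32×10⁻⁴ m².
C = κε₀A/d = 5.40 × 8.85×10⁻¹² × 2.32×10⁻⁴ / 9.69×10⁻⁴ = 1.15×10⁻¹¹ F.

11.5 pF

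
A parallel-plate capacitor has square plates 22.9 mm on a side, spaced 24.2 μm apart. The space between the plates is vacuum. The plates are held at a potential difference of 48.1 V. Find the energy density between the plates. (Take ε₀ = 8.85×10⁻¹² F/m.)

E = V/d = 48.1 / 2.42×10⁻⁵ = 1.99×10⁶ V/m.
u = ½ε₀E² = ½ × 8.85×10⁻¹² × (1.99×10⁶)² = 17.5 J/m³.

u ≈ 17.5 J/m³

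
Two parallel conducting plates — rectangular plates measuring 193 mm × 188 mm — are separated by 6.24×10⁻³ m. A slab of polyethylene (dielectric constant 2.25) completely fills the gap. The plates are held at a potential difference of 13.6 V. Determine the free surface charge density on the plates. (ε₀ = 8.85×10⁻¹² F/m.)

43.4 nC/m²

A = 193 × 188 mm² = 3.63×10⁻² m².
C = κε₀A/d = 2.25 × 8.85×10⁻¹² × 3.63×10⁻² / 6.24×10⁻³ = 1.16×10⁻¹⁰ F.
σ = Q/A = CV/A = 1.16×10⁻¹⁰ × 13.6 / 3.63×10⁻² = 4.34×10⁻⁸ C/m².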